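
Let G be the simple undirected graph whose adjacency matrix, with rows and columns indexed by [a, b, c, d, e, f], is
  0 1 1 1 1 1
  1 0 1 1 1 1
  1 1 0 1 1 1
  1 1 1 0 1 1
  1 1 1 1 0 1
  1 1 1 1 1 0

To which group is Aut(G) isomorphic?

the symmetric group on 6 letters

Every vertex has degree 5, so G is the complete graph K_6. Any permutation of the 6 vertices preserves K_6, so Aut(K_6) = S_6 of order 6! = 720.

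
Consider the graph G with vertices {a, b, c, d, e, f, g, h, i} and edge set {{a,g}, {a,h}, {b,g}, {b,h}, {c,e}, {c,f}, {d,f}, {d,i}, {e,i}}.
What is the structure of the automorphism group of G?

G has two connected components, {c, d, e, f, i} and {a, b, g, h}; each is 2-regular, so G = C_5 ⊔ C_4. The components are non-isomorphic (different sizes), so Aut(G) = Aut(C_5) × Aut(C_4) = D_5 × D_4 of order 10·8 = 80.

D_5 × D_4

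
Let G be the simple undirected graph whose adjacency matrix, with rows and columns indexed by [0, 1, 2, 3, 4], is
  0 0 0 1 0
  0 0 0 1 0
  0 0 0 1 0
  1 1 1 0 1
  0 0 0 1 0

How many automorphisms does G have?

24

Vertex 3 has degree 4 and every other vertex has degree 1, so G is the star K_{1,4} with centre 3. The 4 leaves are pairwise interchangeable while the centre is fixed, giving Aut(G) = S_4.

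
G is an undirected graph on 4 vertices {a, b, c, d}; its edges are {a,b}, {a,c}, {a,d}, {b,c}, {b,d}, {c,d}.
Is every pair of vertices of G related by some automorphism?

Yes

Every vertex has degree 3, so G is the complete graph K_4. Any permutation of the 4 vertices preserves K_4, so Aut(K_4) = S_4 of order 4! = 24. Under this action every vertex can be carried to every other, so G is vertex-transitive.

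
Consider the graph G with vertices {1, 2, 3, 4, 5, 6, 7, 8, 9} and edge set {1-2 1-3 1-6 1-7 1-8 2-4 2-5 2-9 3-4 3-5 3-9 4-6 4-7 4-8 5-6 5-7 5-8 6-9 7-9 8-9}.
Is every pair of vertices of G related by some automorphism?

No

Automorphisms preserve degree, but G has vertices of degree 4 and vertices of degree 5; no automorphism maps one to the other, so G is not vertex-transitive.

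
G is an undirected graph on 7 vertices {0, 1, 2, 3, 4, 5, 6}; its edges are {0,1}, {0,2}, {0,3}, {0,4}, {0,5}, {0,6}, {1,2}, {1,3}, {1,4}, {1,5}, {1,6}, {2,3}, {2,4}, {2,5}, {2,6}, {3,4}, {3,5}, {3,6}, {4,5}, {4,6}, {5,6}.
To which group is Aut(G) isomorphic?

Every vertex has degree 6, so G is the complete graph K_7. Every bijection on the vertex set is an automorphism of K_7; hence Aut(K_7) ≅ S_7, order 5040.

S_7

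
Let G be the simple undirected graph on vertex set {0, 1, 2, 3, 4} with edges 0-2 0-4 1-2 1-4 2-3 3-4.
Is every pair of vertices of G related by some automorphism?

No

Automorphisms preserve degree, but G has vertices of degree 2 and vertices of degree 3; no automorphism maps one to the other, so G is not vertex-transitive.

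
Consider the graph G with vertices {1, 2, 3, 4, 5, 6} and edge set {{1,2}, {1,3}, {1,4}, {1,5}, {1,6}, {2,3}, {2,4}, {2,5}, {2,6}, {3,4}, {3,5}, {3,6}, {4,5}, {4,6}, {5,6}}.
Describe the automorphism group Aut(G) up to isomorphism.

Every vertex has degree 5, so G is the complete graph K_6. Any permutation of the 6 vertices preserves K_6, so Aut(K_6) = S_6 of order 6! = 720.

S_6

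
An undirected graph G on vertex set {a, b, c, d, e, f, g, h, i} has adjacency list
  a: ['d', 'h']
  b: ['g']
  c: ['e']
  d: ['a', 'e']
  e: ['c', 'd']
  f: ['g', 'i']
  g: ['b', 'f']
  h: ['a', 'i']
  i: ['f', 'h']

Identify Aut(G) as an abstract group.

C_2

The degree sequence is [2, 1, 1, 2, 2, 2, 2, 2, 2]; the two degree-1 vertices b and c are the ends of a path, so G = P_9. The only nontrivial automorphism of a path is the end-to-end reflection, so Aut(G) ≅ Z_2.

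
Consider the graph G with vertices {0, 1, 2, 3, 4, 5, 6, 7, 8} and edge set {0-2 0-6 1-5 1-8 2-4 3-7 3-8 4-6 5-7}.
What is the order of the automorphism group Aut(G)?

80

G has two connected components, {1, 3, 5, 7, 8} and {0, 2, 4, 6}; each is 2-regular, so G = C_5 ⊔ C_4. No automorphism exchanges components of different sizes, hence Aut(G) is the direct product D_5 × D_4, order 80.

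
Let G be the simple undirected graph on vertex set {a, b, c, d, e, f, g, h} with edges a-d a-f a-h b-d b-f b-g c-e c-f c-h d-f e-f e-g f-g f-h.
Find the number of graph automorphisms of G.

Vertex f is the unique vertex of degree 7; the remaining 7 vertices each have degree 3 and induce a cycle, so G is the wheel on 8 vertices with hub f. Every automorphism fixes the hub and acts on the rim 7-cycle, so Aut(G) ≅ Aut(C_7) = D_7 of order 14.

14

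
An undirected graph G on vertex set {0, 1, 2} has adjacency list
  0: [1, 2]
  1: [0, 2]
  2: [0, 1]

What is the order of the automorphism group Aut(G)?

6

Every vertex has degree 2, so G is the complete graph K_3. Every bijection on the vertex set is an automorphism of K_3; hence Aut(K_3) ≅ S_3, order 6.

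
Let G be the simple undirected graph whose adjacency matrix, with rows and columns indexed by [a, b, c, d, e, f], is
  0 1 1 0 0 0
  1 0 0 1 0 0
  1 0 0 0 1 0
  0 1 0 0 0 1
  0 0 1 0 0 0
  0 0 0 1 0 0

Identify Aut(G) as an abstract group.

The degree sequence is [2, 2, 2, 2, 1, 1]; the two degree-1 vertices e and f are the ends of a path, so G = P_6. A path has exactly one nontrivial symmetry — reversal — giving Aut(G) of order 2.

Z_2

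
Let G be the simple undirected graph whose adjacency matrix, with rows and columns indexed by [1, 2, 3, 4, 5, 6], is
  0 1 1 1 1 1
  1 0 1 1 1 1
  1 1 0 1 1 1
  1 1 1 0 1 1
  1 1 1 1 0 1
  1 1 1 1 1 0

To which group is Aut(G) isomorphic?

S_6

All 6 vertices are pairwise adjacent: G = K_6. Every bijection on the vertex set is an automorphism of K_6; hence Aut(K_6) ≅ S_6, order 720.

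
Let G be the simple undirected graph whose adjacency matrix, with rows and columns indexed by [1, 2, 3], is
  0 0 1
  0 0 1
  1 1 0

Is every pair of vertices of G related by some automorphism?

No

Vertex 3 is the only vertex of degree 2, so every automorphism fixes it; G is not vertex-transitive.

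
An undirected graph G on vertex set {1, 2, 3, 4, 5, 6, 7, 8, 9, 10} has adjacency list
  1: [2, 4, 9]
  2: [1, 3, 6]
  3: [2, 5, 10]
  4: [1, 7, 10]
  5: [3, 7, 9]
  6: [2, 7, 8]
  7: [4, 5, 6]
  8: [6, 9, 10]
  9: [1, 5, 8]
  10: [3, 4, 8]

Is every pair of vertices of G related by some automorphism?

Yes

G is 3-regular on 10 vertices with no triangles and no 4-cycles (girth 5): this is the Petersen graph. Viewing the Petersen graph as the Kneser graph K(5,2) — vertices are 2-subsets of {1,…,5}, edges join disjoint pairs — its automorphisms are exactly the permutations of the 5-element set, so Aut ≅ S_5 of order 120. Under this action every vertex can be carried to every other, so G is vertex-transitive.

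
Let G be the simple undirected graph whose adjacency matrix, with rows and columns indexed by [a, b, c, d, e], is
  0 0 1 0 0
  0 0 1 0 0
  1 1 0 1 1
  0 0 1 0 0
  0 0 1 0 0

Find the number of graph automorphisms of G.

24

Vertex c has degree 4 and every other vertex has degree 1, so G is the star K_{1,4} with centre c. The 4 leaves are pairwise interchangeable while the centre is fixed, giving Aut(G) = S_4.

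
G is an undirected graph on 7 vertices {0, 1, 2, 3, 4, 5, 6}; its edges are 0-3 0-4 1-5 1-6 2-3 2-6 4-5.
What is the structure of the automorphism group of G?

D_7

Every vertex has degree 2 and the graph is connected, so G is the 7-cycle C_7. C_7 has 7 rotations and 7 reflections, so Aut(C_7) ≅ D_7 of order 14.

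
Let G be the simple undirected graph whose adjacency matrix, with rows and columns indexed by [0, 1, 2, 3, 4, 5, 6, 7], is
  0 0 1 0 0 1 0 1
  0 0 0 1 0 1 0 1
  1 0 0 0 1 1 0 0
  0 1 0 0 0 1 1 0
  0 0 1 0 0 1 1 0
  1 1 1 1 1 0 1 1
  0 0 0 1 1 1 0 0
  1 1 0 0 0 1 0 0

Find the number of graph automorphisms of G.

14

Vertex 5 is the unique vertex of degree 7; the remaining 7 vertices each have degree 3 and induce a cycle, so G is the wheel on 8 vertices with hub 5. With the hub fixed, the remaining symmetry is that of the rim cycle C_7, giving the dihedral group D_7.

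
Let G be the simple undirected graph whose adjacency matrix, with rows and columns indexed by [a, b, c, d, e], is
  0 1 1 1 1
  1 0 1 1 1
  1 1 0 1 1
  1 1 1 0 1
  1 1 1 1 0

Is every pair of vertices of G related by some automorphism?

Yes

Every vertex has degree 4, so G is the complete graph K_5. Every bijection on the vertex set is an automorphism of K_5; hence Aut(K_5) ≅ S_5, order 120. Under this action every vertex can be carried to every other, so G is vertex-transitive.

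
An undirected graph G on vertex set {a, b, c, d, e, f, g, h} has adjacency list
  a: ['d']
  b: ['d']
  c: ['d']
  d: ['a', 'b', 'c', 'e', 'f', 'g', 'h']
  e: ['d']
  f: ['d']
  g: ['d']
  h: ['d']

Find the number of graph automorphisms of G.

5040

Vertex d has degree 7 and every other vertex has degree 1, so G is the star K_{1,7} with centre d. The 7 leaves are pairwise interchangeable while the centre is fixed, giving Aut(G) = S_7.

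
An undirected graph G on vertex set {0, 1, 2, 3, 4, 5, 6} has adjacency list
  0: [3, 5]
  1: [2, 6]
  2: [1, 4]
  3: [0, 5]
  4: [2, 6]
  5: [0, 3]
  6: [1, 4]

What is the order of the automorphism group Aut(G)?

G has two connected components, {1, 2, 4, 6} and {0, 3, 5}; each is 2-regular, so G = C_4 ⊔ C_3. The components are non-isomorphic (different sizes), so Aut(G) = Aut(C_4) × Aut(C_3) = D_4 × D_3 of order 8·6 = 48.

48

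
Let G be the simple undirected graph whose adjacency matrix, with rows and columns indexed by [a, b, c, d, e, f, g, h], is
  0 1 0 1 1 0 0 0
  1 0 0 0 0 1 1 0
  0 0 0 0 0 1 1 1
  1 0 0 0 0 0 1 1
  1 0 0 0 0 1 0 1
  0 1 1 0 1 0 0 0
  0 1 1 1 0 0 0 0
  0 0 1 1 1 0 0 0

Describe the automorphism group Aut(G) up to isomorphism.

G is 3-regular and bipartite on 2^3 = 8 vertices with girth 4; it is the hypercube graph Q_3. The symmetry group of the 3-cube is the hyperoctahedral group B_3 = Z_2 ≀ S_3, of order 2^3·3! = 48.

the hyperoctahedral group B_3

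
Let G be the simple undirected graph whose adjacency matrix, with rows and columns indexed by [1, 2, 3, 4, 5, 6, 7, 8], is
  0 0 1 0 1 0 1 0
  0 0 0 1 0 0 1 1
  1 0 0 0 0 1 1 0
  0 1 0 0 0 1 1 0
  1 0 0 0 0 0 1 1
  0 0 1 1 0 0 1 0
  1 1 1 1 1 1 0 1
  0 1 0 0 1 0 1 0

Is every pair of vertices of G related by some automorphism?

Vertex 7 is the only vertex of degree 7, so every automorphism fixes it; G is not vertex-transitive.

No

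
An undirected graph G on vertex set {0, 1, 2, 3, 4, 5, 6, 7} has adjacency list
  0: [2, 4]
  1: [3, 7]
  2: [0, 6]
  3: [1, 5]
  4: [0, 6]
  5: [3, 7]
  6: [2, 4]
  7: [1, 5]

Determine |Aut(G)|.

G has two connected components, {1, 3, 5, 7} and {0, 2, 4, 6}; each is 2-regular, so G = C_4 ⊔ C_4. Aut of a disjoint union of two copies of C_4 is the wreath product D_4 ≀ Z_2, of order 2·8² = 128.

128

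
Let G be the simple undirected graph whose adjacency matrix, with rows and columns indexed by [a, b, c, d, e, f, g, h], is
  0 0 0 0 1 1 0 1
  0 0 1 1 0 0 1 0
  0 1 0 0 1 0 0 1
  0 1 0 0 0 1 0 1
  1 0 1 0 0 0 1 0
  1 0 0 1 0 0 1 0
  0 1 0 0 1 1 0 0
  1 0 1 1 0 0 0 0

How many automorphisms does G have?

48

G is 3-regular and bipartite on 2^3 = 8 vertices with girth 4; it is the hypercube graph Q_3. Aut(Q_3) consists of the signed permutations of the 3 coordinate axes: 3! permutations times 2^3 sign flips, so |Aut| = 2^3·3! = 48.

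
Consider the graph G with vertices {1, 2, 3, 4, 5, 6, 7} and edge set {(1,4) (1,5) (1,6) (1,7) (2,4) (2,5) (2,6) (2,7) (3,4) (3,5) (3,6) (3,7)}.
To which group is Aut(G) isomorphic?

The vertices split by degree into {1, 2, 3} (degree 4) and {4, 5, 6, 7} (degree 3); every edge runs between the two parts, so G is the complete bipartite graph K_{3,4}. Automorphisms preserve the bipartition setwise (since the parts differ in size) and act as S_4 × S_3 within it; |Aut| = 144.

S_4 × S_3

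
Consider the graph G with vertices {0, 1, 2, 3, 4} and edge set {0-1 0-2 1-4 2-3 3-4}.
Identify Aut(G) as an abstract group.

G is 2-regular and connected on 5 vertices, i.e. the cycle C_5. The automorphisms of the 5-cycle are exactly the symmetries of a regular 5-gon: the dihedral group D_5, |D_5| = 10.

D_5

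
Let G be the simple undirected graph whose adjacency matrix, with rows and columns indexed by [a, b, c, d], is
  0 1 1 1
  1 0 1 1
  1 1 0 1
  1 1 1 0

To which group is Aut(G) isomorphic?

S_4

Every vertex has degree 3, so G is the complete graph K_4. Every bijection on the vertex set is an automorphism of K_4; hence Aut(K_4) ≅ S_4, order 24.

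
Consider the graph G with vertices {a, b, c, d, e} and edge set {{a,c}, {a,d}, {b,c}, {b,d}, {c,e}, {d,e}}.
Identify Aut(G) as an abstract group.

S_3 × S_2

The vertices split by degree into {c, d} (degree 3) and {a, b, e} (degree 2); every edge runs between the two parts, so G is the complete bipartite graph K_{2,3}. Automorphisms preserve the bipartition setwise (since the parts differ in size) and act as S_3 × S_2 within it; |Aut| = 12.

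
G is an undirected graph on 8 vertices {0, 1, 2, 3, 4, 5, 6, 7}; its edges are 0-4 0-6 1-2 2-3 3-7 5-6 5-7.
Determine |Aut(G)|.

2

The degree sequence is [2, 1, 2, 2, 1, 2, 2, 2]; the two degree-1 vertices 1 and 4 are the ends of a path, so G = P_8. A path has exactly one nontrivial symmetry — reversal — giving Aut(G) of order 2.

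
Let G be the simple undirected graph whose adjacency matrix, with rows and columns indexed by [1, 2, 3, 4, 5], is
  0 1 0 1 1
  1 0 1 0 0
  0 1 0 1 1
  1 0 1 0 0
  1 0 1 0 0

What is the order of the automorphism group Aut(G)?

The vertices split by degree into {1, 3} (degree 3) and {2, 4, 5} (degree 2); every edge runs between the two parts, so G is the complete bipartite graph K_{2,3}. The parts have unequal sizes, so no automorphism swaps them; each part is permuted independently, giving S_2 × S_3 of order 2!·3! = 12.

12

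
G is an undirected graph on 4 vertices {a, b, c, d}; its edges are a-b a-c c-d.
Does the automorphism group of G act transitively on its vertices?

Automorphisms preserve degree, but G has vertices of degree 1 and vertices of degree 2; no automorphism maps one to the other, so G is not vertex-transitive.

No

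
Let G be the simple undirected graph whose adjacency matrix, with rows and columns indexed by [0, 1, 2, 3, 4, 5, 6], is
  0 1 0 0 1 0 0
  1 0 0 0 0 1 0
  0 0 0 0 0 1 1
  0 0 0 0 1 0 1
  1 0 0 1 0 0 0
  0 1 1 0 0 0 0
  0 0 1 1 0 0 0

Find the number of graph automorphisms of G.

Every vertex has degree 2 and the graph is connected, so G is the 7-cycle C_7. C_7 has 7 rotations and 7 reflections, so Aut(C_7) ≅ D_7 of order 14.

14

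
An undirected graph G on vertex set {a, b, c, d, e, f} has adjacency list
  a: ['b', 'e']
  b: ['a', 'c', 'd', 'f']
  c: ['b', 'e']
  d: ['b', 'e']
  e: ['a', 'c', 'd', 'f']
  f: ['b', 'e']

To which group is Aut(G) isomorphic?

The vertices split by degree into {b, e} (degree 4) and {a, c, d, f} (degree 2); every edge runs between the two parts, so G is the complete bipartite graph K_{2,4}. Automorphisms preserve the bipartition setwise (since the parts differ in size) and act as S_2 × S_4 within it; |Aut| = 48.

S_2 × S_4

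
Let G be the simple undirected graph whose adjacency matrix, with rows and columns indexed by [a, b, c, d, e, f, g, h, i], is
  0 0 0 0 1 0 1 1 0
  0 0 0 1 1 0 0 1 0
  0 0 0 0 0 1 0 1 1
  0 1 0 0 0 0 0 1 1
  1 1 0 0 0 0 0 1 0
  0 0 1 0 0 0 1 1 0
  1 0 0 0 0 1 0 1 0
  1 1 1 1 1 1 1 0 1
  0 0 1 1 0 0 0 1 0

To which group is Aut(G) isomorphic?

Vertex h is the unique vertex of degree 8; the remaining 8 vertices each have degree 3 and induce a cycle, so G is the wheel on 9 vertices with hub h. With the hub fixed, the remaining symmetry is that of the rim cycle C_8, giving the dihedral group D_8.

the dihedral group of order 16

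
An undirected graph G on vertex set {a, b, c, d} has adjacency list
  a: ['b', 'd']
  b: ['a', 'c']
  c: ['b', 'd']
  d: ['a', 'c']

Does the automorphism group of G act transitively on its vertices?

G is 2-regular and bipartite with parts {b, d} and {a, c} (each part is independent and every cross-pair is an edge), so G = K_{2,2}. Aut(K_{2,2}) is the wreath product S_2 ≀ Z_2: permute within each part, then optionally swap the parts; |Aut| = 2·(2!)² = 8. Under this action every vertex can be carried to every other, so G is vertex-transitive.

Yes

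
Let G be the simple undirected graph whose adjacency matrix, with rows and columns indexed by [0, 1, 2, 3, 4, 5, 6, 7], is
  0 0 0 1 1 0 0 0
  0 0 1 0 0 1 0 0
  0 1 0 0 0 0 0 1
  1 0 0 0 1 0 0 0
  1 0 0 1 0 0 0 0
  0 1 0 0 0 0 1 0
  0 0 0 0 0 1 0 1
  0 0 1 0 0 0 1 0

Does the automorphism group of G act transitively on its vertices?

No

G has two connected components, {1, 2, 5, 6, 7} and {0, 3, 4}; each is 2-regular, so G = C_5 ⊔ C_3. The orbit of 0 under Aut(G) is {0, 3, 4}, which does not contain 1, so G is not vertex-transitive.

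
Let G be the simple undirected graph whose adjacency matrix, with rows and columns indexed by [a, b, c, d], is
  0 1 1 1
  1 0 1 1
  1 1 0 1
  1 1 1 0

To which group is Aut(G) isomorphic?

All 4 vertices are pairwise adjacent: G = K_4. Every bijection on the vertex set is an automorphism of K_4; hence Aut(K_4) ≅ S_4, order 24.

S_4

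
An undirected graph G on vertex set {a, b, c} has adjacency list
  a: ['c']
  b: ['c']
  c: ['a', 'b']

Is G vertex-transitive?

No

Vertex c is the only vertex of degree 2, so every automorphism fixes it; G is not vertex-transitive.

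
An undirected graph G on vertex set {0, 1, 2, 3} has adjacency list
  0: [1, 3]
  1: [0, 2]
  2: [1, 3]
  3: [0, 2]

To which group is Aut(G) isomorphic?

G is 2-regular and bipartite on 2^2 = 4 vertices with girth 4; it is the hypercube graph Q_2. The symmetry group of the 2-cube is the hyperoctahedral group B_2 = Z_2 ≀ S_2, of order 2^2·2! = 8.

Z_2^2 ⋊ S_2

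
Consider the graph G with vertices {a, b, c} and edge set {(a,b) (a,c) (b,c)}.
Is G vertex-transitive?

Yes

All 3 vertices are pairwise adjacent: G = K_3. Every bijection on the vertex set is an automorphism of K_3; hence Aut(K_3) ≅ S_3, order 6. Under this action every vertex can be carried to every other, so G is vertex-transitive.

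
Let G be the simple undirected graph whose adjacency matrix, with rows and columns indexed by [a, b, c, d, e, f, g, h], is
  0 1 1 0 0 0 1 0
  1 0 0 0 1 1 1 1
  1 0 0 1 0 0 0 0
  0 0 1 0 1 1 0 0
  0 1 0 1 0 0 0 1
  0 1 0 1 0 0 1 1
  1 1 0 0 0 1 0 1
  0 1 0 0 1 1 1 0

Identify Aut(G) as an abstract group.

1

The degree sequence is [3, 5, 2, 3, 3, 4, 4, 4]. Checking the degree-preserving permutations of the vertex set shows that none except the identity preserves every edge, so Aut(G) is trivial.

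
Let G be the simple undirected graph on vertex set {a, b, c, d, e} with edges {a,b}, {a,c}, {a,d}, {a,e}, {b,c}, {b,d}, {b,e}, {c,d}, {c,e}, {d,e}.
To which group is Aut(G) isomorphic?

All 5 vertices are pairwise adjacent: G = K_5. Every bijection on the vertex set is an automorphism of K_5; hence Aut(K_5) ≅ S_5, order 120.

the symmetric group on 5 letters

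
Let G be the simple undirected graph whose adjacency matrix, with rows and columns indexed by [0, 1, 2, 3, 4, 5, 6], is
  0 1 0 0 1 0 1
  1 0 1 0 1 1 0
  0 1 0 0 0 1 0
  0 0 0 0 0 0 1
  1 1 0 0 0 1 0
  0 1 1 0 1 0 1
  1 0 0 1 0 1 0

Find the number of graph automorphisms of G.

1

The degree sequence is [3, 4, 2, 1, 3, 4, 3]. Checking the degree-preserving permutations of the vertex set shows that none except the identity preserves every edge, so Aut(G) is trivial.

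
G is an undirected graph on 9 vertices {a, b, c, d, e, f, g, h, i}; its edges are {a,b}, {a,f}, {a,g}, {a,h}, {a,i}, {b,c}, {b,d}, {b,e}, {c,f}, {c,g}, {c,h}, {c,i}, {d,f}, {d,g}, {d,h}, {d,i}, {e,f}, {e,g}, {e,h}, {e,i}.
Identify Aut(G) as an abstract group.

The vertices split by degree into {a, c, d, e} (degree 5) and {b, f, g, h, i} (degree 4); every edge runs between the two parts, so G is the complete bipartite graph K_{4,5}. Automorphisms preserve the bipartition setwise (since the parts differ in size) and act as S_5 × S_4 within it; |Aut| = 2880.

S_5 × S_4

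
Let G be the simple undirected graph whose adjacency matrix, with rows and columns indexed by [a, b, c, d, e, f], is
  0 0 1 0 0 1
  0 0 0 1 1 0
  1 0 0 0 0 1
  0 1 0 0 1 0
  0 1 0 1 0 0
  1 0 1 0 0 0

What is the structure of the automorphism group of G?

(D_3 × D_3) ⋊ Z_2

G has two connected components, {b, d, e} and {a, c, f}; each is 2-regular, so G = C_3 ⊔ C_3. With two isomorphic components, Aut(G) = Aut(C_3) ≀ S_2 = (D_3 × D_3) ⋊ Z_2: permute each cycle by D_3, then optionally swap the two cycles. Order 2·(2·3)² = 72.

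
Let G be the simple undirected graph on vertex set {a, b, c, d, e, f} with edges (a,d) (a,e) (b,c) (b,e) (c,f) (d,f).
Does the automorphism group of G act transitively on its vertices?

Yes

Every vertex has degree 2 and the graph is connected, so G is the 6-cycle C_6. The automorphisms of the 6-cycle are exactly the symmetries of a regular 6-gon: the dihedral group D_6, |D_6| = 12. Under this action every vertex can be carried to every other, so G is vertex-transitive.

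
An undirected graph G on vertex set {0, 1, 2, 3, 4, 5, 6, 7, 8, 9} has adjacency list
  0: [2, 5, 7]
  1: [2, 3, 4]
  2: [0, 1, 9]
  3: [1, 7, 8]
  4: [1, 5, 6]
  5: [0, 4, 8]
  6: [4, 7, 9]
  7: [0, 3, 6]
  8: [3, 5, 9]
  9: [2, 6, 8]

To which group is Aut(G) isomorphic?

G is 3-regular on 10 vertices with no triangles and no 4-cycles (girth 5): this is the Petersen graph. Viewing the Petersen graph as the Kneser graph K(5,2) — vertices are 2-subsets of {1,…,5}, edges join disjoint pairs — its automorphisms are exactly the permutations of the 5-element set, so Aut ≅ S_5 of order 120.

the symmetric group S_5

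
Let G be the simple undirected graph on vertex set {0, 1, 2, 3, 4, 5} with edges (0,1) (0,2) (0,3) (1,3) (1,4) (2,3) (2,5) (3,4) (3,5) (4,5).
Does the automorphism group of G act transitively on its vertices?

No

Vertex 3 is the only vertex of degree 5, so every automorphism fixes it; G is not vertex-transitive.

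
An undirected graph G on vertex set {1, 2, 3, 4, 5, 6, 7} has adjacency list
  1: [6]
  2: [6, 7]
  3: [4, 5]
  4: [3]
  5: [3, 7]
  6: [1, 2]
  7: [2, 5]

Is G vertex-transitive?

No

Automorphisms preserve degree, but G has vertices of degree 1 and vertices of degree 2; no automorphism maps one to the other, so G is not vertex-transitive.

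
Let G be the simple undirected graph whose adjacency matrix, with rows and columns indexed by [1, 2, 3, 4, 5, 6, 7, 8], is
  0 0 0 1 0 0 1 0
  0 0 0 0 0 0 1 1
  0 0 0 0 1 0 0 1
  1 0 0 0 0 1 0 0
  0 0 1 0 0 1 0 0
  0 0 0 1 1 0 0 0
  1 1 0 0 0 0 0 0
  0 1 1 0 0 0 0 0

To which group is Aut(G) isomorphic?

D_8

G is 2-regular and connected on 8 vertices, i.e. the cycle C_8. C_8 has 8 rotations and 8 reflections, so Aut(C_8) ≅ D_8 of order 16.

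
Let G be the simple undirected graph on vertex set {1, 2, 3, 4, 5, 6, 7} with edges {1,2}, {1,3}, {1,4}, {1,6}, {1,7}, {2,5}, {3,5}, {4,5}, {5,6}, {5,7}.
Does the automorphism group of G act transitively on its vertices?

Automorphisms preserve degree, but G has vertices of degree 2 and vertices of degree 5; no automorphism maps one to the other, so G is not vertex-transitive.

No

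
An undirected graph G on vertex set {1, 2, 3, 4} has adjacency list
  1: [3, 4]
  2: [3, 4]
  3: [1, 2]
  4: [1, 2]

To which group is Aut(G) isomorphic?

D_4

G is 2-regular and bipartite on 2^2 = 4 vertices with girth 4; it is the hypercube graph Q_2. The symmetry group of the 2-cube is the hyperoctahedral group B_2 = Z_2 ≀ S_2, of order 2^2·2! = 8.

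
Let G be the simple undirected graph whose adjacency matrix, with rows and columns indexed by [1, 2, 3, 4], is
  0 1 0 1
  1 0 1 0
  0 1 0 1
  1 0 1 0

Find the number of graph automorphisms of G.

8

G is 2-regular and bipartite on 2^2 = 4 vertices with girth 4; it is the hypercube graph Q_2. Aut(Q_2) consists of the signed permutations of the 2 coordinate axes: 2! permutations times 2^2 sign flips, so |Aut| = 2^2·2! = 8.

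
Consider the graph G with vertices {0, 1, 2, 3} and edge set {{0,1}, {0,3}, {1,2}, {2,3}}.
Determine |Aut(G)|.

8

G is 2-regular and bipartite with parts {1, 3} and {0, 2} (each part is independent and every cross-pair is an edge), so G = K_{2,2}. Each part can be permuted independently (S_2 × S_2) and the two equal-size parts can also be swapped, giving (S_2 × S_2) ⋊ Z_2 of order 2·(2!)² = 8.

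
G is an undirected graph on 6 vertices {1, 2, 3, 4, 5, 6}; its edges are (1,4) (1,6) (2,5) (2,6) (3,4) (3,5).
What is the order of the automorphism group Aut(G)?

G is 2-regular and connected on 6 vertices, i.e. the cycle C_6. The automorphisms of the 6-cycle are exactly the symmetries of a regular 6-gon: the dihedral group D_6, |D_6| = 12.

12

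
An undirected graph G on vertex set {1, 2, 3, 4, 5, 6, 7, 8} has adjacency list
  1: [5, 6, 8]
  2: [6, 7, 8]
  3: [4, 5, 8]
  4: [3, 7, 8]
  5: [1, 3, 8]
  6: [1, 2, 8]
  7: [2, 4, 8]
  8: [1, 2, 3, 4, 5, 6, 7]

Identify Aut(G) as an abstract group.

Vertex 8 is the unique vertex of degree 7; the remaining 7 vertices each have degree 3 and induce a cycle, so G is the wheel on 8 vertices with hub 8. Every automorphism fixes the hub and acts on the rim 7-cycle, so Aut(G) ≅ Aut(C_7) = D_7 of order 14.

D_7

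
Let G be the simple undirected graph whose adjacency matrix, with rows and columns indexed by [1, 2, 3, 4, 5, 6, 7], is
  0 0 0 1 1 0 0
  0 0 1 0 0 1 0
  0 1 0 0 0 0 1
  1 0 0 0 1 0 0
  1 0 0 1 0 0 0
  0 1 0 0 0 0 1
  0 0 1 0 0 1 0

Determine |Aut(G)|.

G has two connected components, {2, 3, 6, 7} and {1, 4, 5}; each is 2-regular, so G = C_4 ⊔ C_3. The components are non-isomorphic (different sizes), so Aut(G) = Aut(C_4) × Aut(C_3) = D_4 × D_3 of order 8·6 = 48.

48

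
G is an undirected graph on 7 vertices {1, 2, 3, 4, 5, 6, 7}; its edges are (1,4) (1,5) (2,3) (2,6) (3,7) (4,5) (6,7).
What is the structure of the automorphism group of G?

G has two connected components, {2, 3, 6, 7} and {1, 4, 5}; each is 2-regular, so G = C_4 ⊔ C_3. The components are non-isomorphic (different sizes), so Aut(G) = Aut(C_3) × Aut(C_4) = D_3 × D_4 of order 6·8 = 48.

D_3 × D_4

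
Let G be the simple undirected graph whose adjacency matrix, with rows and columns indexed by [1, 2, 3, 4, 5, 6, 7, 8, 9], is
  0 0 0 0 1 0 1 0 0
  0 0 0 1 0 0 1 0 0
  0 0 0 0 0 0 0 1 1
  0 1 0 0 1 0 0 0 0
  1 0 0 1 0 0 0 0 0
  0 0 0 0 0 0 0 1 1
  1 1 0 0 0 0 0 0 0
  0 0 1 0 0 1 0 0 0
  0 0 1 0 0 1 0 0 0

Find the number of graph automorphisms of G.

80

G has two connected components, {1, 2, 4, 5, 7} and {3, 6, 8, 9}; each is 2-regular, so G = C_5 ⊔ C_4. No automorphism exchanges components of different sizes, hence Aut(G) is the direct product D_4 × D_5, order 80.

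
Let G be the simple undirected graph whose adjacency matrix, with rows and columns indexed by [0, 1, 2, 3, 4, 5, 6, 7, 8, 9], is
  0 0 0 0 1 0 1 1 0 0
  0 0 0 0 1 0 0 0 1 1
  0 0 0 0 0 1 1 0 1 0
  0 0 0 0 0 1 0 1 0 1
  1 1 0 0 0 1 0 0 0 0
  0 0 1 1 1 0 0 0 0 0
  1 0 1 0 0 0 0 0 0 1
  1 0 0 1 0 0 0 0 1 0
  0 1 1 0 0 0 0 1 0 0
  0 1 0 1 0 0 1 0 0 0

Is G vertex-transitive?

Yes

G is 3-regular on 10 vertices with no triangles and no 4-cycles (girth 5): this is the Petersen graph. Viewing the Petersen graph as the Kneser graph K(5,2) — vertices are 2-subsets of {1,…,5}, edges join disjoint pairs — its automorphisms are exactly the permutations of the 5-element set, so Aut ≅ S_5 of order 120. Under this action every vertex can be carried to every other, so G is vertex-transitive.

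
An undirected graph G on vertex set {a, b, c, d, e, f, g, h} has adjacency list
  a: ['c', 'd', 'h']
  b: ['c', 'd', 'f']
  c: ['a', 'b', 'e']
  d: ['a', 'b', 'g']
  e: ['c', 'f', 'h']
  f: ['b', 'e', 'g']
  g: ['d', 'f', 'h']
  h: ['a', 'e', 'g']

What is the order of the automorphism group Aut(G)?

48

G is 3-regular and bipartite on 2^3 = 8 vertices with girth 4; it is the hypercube graph Q_3. The symmetry group of the 3-cube is the hyperoctahedral group B_3 = Z_2 ≀ S_3, of order 2^3·3! = 48.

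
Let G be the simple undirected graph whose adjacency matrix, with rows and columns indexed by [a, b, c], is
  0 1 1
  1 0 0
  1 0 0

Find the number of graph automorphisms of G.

The degree sequence is [2, 1, 1]; the two degree-1 vertices b and c are the ends of a path, so G = P_3. The only nontrivial automorphism of a path is the end-to-end reflection, so Aut(G) ≅ Z_2.

2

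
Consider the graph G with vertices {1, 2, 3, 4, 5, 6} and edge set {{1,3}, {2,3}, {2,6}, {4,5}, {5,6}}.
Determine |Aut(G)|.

The degree sequence is [1, 2, 2, 1, 2, 2]; the two degree-1 vertices 1 and 4 are the ends of a path, so G = P_6. The only nontrivial automorphism of a path is the end-to-end reflection, so Aut(G) ≅ Z_2.

2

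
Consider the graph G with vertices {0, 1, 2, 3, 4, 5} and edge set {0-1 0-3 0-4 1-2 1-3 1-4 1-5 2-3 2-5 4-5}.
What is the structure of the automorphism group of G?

D_5

Vertex 1 is the unique vertex of degree 5; the remaining 5 vertices each have degree 3 and induce a cycle, so G is the wheel on 6 vertices with hub 1. Every automorphism fixes the hub and acts on the rim 5-cycle, so Aut(G) ≅ Aut(C_5) = D_5 of order 10.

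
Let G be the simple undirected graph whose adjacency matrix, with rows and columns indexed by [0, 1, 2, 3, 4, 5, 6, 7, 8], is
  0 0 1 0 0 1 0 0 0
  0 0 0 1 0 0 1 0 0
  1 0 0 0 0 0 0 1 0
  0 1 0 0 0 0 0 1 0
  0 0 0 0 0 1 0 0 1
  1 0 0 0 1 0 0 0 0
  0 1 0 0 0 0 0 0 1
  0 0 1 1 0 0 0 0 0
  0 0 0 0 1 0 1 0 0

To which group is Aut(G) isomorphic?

D_9

Every vertex has degree 2 and the graph is connected, so G is the 9-cycle C_9. C_9 has 9 rotations and 9 reflections, so Aut(C_9) ≅ D_9 of order 18.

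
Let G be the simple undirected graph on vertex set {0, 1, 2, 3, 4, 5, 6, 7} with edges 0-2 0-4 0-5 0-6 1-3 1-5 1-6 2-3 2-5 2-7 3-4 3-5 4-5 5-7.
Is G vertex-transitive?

No

Vertex 5 is the only vertex of degree 6, so every automorphism fixes it; G is not vertex-transitive.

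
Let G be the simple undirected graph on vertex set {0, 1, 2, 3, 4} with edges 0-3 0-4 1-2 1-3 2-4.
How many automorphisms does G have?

10

Every vertex has degree 2 and the graph is connected, so G is the 5-cycle C_5. C_5 has 5 rotations and 5 reflections, so Aut(C_5) ≅ D_5 of order 10.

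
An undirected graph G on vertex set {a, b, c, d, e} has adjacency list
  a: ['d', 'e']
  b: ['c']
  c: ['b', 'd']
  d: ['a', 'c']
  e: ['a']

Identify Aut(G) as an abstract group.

the cyclic group of order 2

The degree sequence is [2, 1, 2, 2, 1]; the two degree-1 vertices b and e are the ends of a path, so G = P_5. The only nontrivial automorphism of a path is the end-to-end reflection, so Aut(G) ≅ Z_2.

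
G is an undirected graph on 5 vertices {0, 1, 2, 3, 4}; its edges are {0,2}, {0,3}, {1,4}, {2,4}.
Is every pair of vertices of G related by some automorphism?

No

Automorphisms preserve degree, but G has vertices of degree 1 and vertices of degree 2; no automorphism maps one to the other, so G is not vertex-transitive.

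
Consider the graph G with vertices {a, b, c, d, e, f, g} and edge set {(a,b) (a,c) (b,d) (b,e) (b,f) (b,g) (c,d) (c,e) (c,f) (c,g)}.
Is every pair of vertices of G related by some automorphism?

Automorphisms preserve degree, but G has vertices of degree 2 and vertices of degree 5; no automorphism maps one to the other, so G is not vertex-transitive.

No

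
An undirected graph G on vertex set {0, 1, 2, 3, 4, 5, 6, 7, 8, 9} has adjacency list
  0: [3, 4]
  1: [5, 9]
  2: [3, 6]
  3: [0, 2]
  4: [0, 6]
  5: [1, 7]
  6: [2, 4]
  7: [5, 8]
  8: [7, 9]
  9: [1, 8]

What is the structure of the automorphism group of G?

G has two connected components, {0, 2, 3, 4, 6} and {1, 5, 7, 8, 9}; each is 2-regular, so G = C_5 ⊔ C_5. With two isomorphic components, Aut(G) = Aut(C_5) ≀ S_2 = (D_5 × D_5) ⋊ Z_2: permute each cycle by D_5, then optionally swap the two cycles. Order 2·(2·5)² = 200.

D_5 ≀ Z_2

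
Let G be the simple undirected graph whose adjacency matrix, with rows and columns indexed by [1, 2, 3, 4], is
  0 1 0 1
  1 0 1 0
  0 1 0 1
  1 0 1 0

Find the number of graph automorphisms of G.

G is 2-regular and bipartite on 2^2 = 4 vertices with girth 4; it is the hypercube graph Q_2. Aut(Q_2) consists of the signed permutations of the 2 coordinate axes: 2! permutations times 2^2 sign flips, so |Aut| = 2^2·2! = 8.

8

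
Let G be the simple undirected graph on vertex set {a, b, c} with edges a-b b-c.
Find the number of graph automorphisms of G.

2

The degree sequence is [1, 2, 1]; the two degree-1 vertices a and c are the ends of a path, so G = P_3. A path has exactly one nontrivial symmetry — reversal — giving Aut(G) of order 2.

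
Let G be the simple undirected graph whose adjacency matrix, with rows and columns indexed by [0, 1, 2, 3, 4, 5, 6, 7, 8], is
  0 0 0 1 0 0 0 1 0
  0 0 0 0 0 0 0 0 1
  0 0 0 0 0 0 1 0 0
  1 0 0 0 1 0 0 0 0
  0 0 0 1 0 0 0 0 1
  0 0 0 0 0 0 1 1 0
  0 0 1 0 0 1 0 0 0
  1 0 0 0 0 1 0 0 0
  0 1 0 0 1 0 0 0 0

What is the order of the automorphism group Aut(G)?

2

The degree sequence is [2, 1, 1, 2, 2, 2, 2, 2, 2]; the two degree-1 vertices 1 and 2 are the ends of a path, so G = P_9. A path has exactly one nontrivial symmetry — reversal — giving Aut(G) of order 2.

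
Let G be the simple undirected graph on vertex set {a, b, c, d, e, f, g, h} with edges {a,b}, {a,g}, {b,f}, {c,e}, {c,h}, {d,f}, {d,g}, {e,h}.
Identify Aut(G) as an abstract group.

D_5 × D_3

G has two connected components, {a, b, d, f, g} and {c, e, h}; each is 2-regular, so G = C_5 ⊔ C_3. No automorphism exchanges components of different sizes, hence Aut(G) is the direct product D_5 × D_3, order 60.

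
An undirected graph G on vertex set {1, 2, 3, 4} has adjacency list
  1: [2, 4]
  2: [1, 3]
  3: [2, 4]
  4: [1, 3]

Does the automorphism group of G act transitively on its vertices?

Yes

Every vertex has degree 2 and the graph is connected, so G is the 4-cycle C_4. The automorphisms of the 4-cycle are exactly the symmetries of a regular 4-gon: the dihedral group D_4, |D_4| = 8. Under this action every vertex can be carried to every other, so G is vertex-transitive.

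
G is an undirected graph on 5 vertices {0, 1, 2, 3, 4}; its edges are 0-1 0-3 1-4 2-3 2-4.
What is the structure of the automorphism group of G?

Every vertex has degree 2 and the graph is connected, so G is the 5-cycle C_5. The automorphisms of the 5-cycle are exactly the symmetries of a regular 5-gon: the dihedral group D_5, |D_5| = 10.

D_5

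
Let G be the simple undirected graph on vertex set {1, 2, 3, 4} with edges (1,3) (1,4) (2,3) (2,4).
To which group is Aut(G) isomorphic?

the hyperoctahedral group B_2

G is 2-regular and bipartite on 2^2 = 4 vertices with girth 4; it is the hypercube graph Q_2. The symmetry group of the 2-cube is the hyperoctahedral group B_2 = Z_2 ≀ S_2, of order 2^2·2! = 8.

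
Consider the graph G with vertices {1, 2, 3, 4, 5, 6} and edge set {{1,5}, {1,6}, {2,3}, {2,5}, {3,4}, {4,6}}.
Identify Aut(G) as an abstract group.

Every vertex has degree 2 and the graph is connected, so G is the 6-cycle C_6. The automorphisms of the 6-cycle are exactly the symmetries of a regular 6-gon: the dihedral group D_6, |D_6| = 12.

D_6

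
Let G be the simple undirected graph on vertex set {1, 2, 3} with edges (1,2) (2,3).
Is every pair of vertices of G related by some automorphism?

No

Vertex 2 is the only vertex of degree 2, so every automorphism fixes it; G is not vertex-transitive.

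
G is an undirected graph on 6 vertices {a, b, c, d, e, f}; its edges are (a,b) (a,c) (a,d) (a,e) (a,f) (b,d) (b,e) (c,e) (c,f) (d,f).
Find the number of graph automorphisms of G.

Vertex a is the unique vertex of degree 5; the remaining 5 vertices each have degree 3 and induce a cycle, so G is the wheel on 6 vertices with hub a. With the hub fixed, the remaining symmetry is that of the rim cycle C_5, giving the dihedral group D_5.

10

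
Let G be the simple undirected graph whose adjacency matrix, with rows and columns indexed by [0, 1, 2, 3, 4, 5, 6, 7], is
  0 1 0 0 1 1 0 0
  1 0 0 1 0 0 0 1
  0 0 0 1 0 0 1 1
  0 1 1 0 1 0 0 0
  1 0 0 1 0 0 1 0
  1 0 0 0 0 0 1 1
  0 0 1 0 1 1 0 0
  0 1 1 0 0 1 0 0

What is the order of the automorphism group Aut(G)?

G is 3-regular and bipartite on 2^3 = 8 vertices with girth 4; it is the hypercube graph Q_3. Aut(Q_3) consists of the signed permutations of the 3 coordinate axes: 3! permutations times 2^3 sign flips, so |Aut| = 2^3·3! = 48.

48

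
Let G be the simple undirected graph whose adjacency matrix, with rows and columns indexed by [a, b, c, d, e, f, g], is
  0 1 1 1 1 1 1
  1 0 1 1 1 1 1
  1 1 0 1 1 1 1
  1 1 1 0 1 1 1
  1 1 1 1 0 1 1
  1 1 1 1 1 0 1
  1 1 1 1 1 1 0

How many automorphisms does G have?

5040

All 7 vertices are pairwise adjacent: G = K_7. Every bijection on the vertex set is an automorphism of K_7; hence Aut(K_7) ≅ S_7, order 5040.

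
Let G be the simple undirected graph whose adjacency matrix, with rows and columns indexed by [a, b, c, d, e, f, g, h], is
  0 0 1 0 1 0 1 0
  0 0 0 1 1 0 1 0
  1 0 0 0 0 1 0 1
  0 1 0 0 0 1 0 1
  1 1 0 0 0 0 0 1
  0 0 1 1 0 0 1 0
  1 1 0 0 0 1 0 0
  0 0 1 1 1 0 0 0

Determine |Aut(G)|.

48

G is 3-regular and bipartite on 2^3 = 8 vertices with girth 4; it is the hypercube graph Q_3. The symmetry group of the 3-cube is the hyperoctahedral group B_3 = Z_2 ≀ S_3, of order 2^3·3! = 48.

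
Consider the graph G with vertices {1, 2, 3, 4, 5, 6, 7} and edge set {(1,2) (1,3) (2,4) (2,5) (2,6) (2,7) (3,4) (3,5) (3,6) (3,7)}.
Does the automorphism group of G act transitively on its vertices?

No

Automorphisms preserve degree, but G has vertices of degree 2 and vertices of degree 5; no automorphism maps one to the other, so G is not vertex-transitive.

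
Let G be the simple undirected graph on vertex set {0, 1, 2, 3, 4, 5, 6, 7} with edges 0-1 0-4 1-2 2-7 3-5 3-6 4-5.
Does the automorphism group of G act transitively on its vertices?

No

Automorphisms preserve degree, but G has vertices of degree 1 and vertices of degree 2; no automorphism maps one to the other, so G is not vertex-transitive.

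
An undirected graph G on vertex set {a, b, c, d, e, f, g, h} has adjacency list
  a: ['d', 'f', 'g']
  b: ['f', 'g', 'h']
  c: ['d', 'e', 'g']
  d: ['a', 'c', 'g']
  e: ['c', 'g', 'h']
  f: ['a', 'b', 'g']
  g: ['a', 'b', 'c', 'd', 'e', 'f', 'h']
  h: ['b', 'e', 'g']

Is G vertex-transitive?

Vertex g is the only vertex of degree 7, so every automorphism fixes it; G is not vertex-transitive.

No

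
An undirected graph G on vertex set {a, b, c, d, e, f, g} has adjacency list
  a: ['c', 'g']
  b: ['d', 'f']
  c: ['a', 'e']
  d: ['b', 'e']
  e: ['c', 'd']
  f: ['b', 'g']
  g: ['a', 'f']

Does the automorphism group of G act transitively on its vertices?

G is 2-regular and connected on 7 vertices, i.e. the cycle C_7. The automorphisms of the 7-cycle are exactly the symmetries of a regular 7-gon: the dihedral group D_7, |D_7| = 14. This group acts transitively on the 7 vertices.

Yes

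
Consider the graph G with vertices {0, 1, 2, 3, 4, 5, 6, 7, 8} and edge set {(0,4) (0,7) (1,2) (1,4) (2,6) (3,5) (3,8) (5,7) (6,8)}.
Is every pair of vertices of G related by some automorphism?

G is 2-regular and connected on 9 vertices, i.e. the cycle C_9. The automorphisms of the 9-cycle are exactly the symmetries of a regular 9-gon: the dihedral group D_9, |D_9| = 18. Under this action every vertex can be carried to every other, so G is vertex-transitive.

Yes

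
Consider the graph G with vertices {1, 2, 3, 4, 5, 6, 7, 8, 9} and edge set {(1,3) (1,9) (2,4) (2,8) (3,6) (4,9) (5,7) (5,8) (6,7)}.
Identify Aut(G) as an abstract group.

G is 2-regular and connected on 9 vertices, i.e. the cycle C_9. The automorphisms of the 9-cycle are exactly the symmetries of a regular 9-gon: the dihedral group D_9, |D_9| = 18.

the dihedral group of order 18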